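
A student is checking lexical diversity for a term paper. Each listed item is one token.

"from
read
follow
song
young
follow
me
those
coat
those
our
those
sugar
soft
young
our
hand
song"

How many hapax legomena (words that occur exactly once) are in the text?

Frequencies: those:3, follow:2, song:2, young:2, our:2, from:1, read:1, me:1, coat:1, sugar:1, soft:1, hand:1
Hapax (freq=1): coat, from, hand, me, read, soft, sugar

7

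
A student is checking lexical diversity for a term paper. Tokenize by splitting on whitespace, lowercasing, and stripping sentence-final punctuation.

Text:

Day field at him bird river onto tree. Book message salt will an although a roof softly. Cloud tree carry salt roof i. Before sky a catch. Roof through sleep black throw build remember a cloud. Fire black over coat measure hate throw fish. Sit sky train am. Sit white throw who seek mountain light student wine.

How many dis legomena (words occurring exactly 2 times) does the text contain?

6

Frequencies: a:3, roof:3, throw:3, tree:2, salt:2, cloud:2, sky:2, black:2, sit:2, day:1, field:1, at:1, him:1, bird:1, river:1, onto:1, book:1, message:1, will:1, an:1, … (25 more, each freq 1)
Words with frequency 2: black, cloud, salt, sit, sky, tree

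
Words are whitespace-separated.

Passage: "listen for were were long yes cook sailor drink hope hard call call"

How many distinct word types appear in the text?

Distinct types: {call, cook, drink, for, hard, hope, listen, long, sailor, were, yes}
V = 11

11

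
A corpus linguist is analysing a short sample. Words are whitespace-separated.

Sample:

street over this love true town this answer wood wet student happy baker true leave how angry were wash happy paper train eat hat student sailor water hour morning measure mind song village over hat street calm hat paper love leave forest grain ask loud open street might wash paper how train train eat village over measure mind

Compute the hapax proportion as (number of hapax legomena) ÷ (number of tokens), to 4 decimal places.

0.3276

Frequencies: street:3, over:3, paper:3, train:3, hat:3, this:2, love:2, true:2, student:2, happy:2, leave:2, how:2, wash:2, eat:2, measure:2, mind:2, village:2, town:1, answer:1, wood:1, … (16 more, each freq 1)
Hapax count = 19; token count = 58.
Ratio = 19 / 58 = 0.3276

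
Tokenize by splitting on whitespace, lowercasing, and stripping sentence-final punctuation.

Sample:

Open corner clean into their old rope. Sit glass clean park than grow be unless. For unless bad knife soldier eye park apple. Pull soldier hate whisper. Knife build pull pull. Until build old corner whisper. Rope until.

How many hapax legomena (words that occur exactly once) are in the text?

Frequencies: pull:3, corner:2, clean:2, old:2, rope:2, park:2, unless:2, knife:2, soldier:2, whisper:2, build:2, until:2, open:1, into:1, their:1, sit:1, glass:1, than:1, grow:1, be:1, … (5 more, each freq 1)
Hapax (freq=1): apple, bad, be, eye, for, glass, grow, hate, into, open, sit, than, their

13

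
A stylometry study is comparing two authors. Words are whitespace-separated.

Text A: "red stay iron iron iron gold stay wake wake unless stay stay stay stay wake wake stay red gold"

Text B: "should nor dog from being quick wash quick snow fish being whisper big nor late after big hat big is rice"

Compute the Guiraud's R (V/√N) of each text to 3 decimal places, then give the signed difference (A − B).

-2.115

A: V=6, N=19, R=1.376
B: V=16, N=21, R=3.491
Difference = 1.376 − 3.491 = -2.115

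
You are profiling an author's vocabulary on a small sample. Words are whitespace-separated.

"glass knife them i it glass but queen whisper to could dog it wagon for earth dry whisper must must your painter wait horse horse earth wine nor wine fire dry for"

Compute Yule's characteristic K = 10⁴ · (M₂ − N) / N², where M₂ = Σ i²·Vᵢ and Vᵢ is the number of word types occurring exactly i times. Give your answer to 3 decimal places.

175.781

Frequencies: glass:2, it:2, whisper:2, for:2, earth:2, dry:2, must:2, horse:2, wine:2, knife:1, them:1, i:1, but:1, queen:1, to:1, could:1, dog:1, wagon:1, your:1, painter:1, … (3 more, each freq 1)
N = 32. Frequency spectrum: V_1=14, V_2=9
M₂ = 1²·14 + 2²·9 = 50
K = 10000 × (50 − 32) / 32² = 175.781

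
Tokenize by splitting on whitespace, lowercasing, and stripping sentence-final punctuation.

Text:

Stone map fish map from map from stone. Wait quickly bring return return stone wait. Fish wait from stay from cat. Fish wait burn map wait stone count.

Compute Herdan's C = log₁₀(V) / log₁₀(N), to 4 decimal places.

0.7457

N = 28, V = 12.
log₁₀(V) = 1.079181, log₁₀(N) = 1.447158
C = 1.079181 / 1.447158 = 0.7457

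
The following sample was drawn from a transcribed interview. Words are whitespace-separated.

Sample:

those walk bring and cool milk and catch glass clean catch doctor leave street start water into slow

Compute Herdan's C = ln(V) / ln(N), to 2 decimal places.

N = 18, V = 16.
ln(V) = 2.772589, ln(N) = 2.890372
C = 2.772589 / 2.890372 = 0.96

0.96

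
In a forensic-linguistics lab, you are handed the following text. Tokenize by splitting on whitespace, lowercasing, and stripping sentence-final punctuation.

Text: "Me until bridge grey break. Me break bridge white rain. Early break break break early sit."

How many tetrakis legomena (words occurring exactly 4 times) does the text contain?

Frequencies: break:5, me:2, bridge:2, early:2, until:1, grey:1, white:1, rain:1, sit:1
Words with frequency 4: (none)

0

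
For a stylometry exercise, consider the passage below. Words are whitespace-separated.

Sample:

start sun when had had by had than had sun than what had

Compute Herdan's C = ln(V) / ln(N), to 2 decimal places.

0.76

N = 13, V = 7.
ln(V) = 1.945910, ln(N) = 2.564949
C = 1.945910 / 2.564949 = 0.76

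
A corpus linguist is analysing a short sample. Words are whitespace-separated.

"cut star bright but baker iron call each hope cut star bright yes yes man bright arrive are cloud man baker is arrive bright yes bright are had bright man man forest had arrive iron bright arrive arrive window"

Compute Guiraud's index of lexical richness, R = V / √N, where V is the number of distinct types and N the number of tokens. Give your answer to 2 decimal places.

N = 39, V = 18.
√N = 6.244998
R = 18 / 6.244998 = 2.88

2.88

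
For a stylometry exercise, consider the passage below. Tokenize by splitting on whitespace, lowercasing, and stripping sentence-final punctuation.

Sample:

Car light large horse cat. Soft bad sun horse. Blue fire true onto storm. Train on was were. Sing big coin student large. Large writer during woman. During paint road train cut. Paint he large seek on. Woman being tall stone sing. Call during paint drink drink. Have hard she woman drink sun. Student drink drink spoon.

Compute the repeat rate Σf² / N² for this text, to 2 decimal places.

0.04

Frequencies: drink:5, large:4, during:3, woman:3, paint:3, horse:2, sun:2, train:2, on:2, sing:2, student:2, car:1, light:1, cat:1, soft:1, bad:1, blue:1, fire:1, true:1, onto:1, … (18 more, each freq 1)
Σf² = 119; N² = 3249
Repeat rate = 119 / 3249 = 0.04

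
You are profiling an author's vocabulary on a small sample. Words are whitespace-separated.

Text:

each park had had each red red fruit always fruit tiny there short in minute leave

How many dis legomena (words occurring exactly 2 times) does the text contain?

Frequencies: each:2, had:2, red:2, fruit:2, park:1, always:1, tiny:1, there:1, short:1, in:1, minute:1, leave:1
Words with frequency 2: each, fruit, had, red

4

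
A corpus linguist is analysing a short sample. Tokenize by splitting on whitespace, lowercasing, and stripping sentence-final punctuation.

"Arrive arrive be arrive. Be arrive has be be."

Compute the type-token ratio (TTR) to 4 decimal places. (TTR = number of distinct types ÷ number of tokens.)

0.3333

N = 9 tokens, V = 3 types.
TTR = V / N = 3 / 9 = 0.3333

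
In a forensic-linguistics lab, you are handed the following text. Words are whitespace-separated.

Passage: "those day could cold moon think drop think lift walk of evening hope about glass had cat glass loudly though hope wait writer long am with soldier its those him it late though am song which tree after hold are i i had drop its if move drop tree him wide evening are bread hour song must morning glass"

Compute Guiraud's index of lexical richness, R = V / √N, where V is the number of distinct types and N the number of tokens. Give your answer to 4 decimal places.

5.4679

N = 59, V = 42.
√N = 7.681146
R = 42 / 7.681146 = 5.4679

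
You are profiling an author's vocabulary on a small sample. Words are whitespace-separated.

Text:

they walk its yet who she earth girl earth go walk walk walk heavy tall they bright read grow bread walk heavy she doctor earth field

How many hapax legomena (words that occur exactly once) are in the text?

Frequencies: walk:5, earth:3, they:2, she:2, heavy:2, its:1, yet:1, who:1, girl:1, go:1, tall:1, bright:1, read:1, grow:1, bread:1, doctor:1, field:1
Hapax (freq=1): bread, bright, doctor, field, girl, go, grow, its, read, tall, who, yet

12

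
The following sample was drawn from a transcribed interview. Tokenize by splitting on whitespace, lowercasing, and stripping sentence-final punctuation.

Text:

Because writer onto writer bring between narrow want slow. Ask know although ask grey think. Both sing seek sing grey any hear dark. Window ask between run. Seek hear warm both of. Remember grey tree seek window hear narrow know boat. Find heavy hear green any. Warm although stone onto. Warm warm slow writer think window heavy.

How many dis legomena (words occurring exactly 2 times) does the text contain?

Frequencies: hear:4, warm:4, writer:3, ask:3, grey:3, seek:3, window:3, onto:2, between:2, narrow:2, slow:2, know:2, although:2, think:2, both:2, sing:2, any:2, heavy:2, because:1, bring:1, … (10 more, each freq 1)
Words with frequency 2: although, any, between, both, heavy, know, narrow, onto, sing, slow, think

11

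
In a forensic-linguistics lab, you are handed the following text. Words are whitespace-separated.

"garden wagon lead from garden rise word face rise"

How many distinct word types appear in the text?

Distinct types: {face, from, garden, lead, rise, wagon, word}
V = 7

7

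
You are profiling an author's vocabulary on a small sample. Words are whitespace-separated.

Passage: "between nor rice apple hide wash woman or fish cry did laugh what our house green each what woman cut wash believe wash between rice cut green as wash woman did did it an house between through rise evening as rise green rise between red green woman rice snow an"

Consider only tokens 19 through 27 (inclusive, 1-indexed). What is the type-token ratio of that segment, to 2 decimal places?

Segment tokens 19–27: woman, cut, wash, believe, wash, between, rice, cut, green
Segment N = 9, segment V = 7.
TTR = 7 / 9 = 0.78

0.78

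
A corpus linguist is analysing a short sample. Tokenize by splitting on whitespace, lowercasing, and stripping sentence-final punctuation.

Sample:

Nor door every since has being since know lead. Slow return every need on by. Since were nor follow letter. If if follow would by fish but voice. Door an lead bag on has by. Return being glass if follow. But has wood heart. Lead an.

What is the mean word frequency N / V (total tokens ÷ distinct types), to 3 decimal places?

N = 46 tokens, V = 26 types.
Mean frequency = N / V = 46 / 26 = 1.769

1.769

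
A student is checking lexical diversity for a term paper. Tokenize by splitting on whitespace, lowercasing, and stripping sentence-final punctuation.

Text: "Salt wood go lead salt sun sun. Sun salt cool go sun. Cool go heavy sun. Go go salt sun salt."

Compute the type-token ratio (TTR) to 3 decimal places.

N = 21 tokens, V = 7 types.
TTR = V / N = 7 / 21 = 0.333

0.333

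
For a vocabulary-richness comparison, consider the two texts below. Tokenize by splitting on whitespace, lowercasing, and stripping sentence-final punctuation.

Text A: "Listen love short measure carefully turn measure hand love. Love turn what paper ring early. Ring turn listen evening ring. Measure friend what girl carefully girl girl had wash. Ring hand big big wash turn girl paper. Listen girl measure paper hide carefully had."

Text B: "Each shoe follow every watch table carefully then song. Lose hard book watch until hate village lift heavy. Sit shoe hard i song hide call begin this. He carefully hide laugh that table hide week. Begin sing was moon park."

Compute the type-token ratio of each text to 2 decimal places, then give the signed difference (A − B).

-0.37

TTR(A) = 18/44 = 0.41
TTR(B) = 31/40 = 0.78
Difference = 0.41 − 0.78 = -0.37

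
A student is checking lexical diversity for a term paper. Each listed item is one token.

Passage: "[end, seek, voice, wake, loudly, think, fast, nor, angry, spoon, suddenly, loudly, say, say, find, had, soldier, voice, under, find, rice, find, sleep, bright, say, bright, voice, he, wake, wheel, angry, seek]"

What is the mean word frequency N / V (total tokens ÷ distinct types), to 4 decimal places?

1.5238

N = 32 tokens, V = 21 types.
Mean frequency = N / V = 32 / 21 = 1.5238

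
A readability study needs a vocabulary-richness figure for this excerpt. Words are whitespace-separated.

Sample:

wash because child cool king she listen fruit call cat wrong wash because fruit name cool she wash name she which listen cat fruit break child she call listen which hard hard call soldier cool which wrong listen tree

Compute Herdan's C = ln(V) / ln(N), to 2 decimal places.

N = 39, V = 17.
ln(V) = 2.833213, ln(N) = 3.663562
C = 2.833213 / 3.663562 = 0.77

0.77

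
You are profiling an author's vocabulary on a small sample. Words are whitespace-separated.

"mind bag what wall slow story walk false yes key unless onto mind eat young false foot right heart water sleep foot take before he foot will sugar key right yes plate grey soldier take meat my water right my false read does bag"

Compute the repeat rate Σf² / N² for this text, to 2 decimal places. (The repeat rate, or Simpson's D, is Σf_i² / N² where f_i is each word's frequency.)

Frequencies: false:3, foot:3, right:3, mind:2, bag:2, yes:2, key:2, water:2, take:2, my:2, what:1, wall:1, slow:1, story:1, walk:1, unless:1, onto:1, eat:1, young:1, heart:1, … (11 more, each freq 1)
Σf² = 76; N² = 1936
Repeat rate = 76 / 1936 = 0.04

0.04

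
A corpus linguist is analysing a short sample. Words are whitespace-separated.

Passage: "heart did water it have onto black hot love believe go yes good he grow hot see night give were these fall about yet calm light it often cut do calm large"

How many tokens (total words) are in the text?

Tokens: heart, did, water, it, have, onto, black, hot, love, believe, go, yes, good, he, grow, hot, see, night, give, were, these, fall, about, yet, calm, light, it, often, cut, do, calm, large
N = 32

32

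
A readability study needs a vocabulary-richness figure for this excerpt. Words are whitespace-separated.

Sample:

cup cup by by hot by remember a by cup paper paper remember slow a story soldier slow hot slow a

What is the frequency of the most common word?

Frequencies: by:4, cup:3, a:3, slow:3, hot:2, remember:2, paper:2, story:1, soldier:1
Most common: 'by' with frequency 4.

4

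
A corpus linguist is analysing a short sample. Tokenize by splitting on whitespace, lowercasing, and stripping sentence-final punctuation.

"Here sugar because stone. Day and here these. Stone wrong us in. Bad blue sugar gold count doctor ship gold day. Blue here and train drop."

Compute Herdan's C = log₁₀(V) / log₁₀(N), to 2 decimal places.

N = 26, V = 18.
log₁₀(V) = 1.255273, log₁₀(N) = 1.414973
C = 1.255273 / 1.414973 = 0.89

0.89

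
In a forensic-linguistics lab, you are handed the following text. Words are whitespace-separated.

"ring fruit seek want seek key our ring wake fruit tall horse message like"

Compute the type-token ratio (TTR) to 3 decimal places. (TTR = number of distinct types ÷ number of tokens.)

0.786

N = 14 tokens, V = 11 types.
TTR = V / N = 11 / 14 = 0.786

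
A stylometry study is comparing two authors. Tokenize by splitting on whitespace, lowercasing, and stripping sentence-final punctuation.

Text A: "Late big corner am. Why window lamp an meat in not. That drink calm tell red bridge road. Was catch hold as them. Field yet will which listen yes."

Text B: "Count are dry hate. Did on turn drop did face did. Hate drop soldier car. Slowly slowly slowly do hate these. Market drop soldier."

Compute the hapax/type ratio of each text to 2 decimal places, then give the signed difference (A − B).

A: hapax=29, V=29, ratio=1.00
B: hapax=10, V=15, ratio=0.67
Difference = 1.00 − 0.67 = 0.33

0.33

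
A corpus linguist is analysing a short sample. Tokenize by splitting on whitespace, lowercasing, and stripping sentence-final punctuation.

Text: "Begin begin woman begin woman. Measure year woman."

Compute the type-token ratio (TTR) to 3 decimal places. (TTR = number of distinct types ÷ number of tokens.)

0.500

N = 8 tokens, V = 4 types.
TTR = V / N = 4 / 8 = 0.500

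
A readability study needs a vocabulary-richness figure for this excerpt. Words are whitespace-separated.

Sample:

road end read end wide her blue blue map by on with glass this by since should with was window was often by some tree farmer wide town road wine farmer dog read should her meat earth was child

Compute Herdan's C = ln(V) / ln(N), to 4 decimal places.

0.8893

N = 39, V = 26.
ln(V) = 3.258097, ln(N) = 3.663562
C = 3.258097 / 3.663562 = 0.8893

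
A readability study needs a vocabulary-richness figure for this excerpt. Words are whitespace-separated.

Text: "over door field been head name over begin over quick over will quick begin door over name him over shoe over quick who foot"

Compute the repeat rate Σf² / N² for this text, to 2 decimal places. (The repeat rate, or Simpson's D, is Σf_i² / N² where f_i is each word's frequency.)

0.14

Frequencies: over:7, quick:3, door:2, name:2, begin:2, field:1, been:1, head:1, will:1, him:1, shoe:1, who:1, foot:1
Σf² = 78; N² = 576
Repeat rate = 78 / 576 = 0.14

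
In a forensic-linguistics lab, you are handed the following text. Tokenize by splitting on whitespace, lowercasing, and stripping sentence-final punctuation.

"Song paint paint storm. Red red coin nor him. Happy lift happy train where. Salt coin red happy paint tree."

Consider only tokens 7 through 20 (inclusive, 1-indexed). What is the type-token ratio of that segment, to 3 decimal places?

Segment tokens 7–20: coin, nor, him, happy, lift, happy, train, where, salt, coin, red, happy, paint, tree
Segment N = 14, segment V = 11.
TTR = 11 / 14 = 0.786

0.786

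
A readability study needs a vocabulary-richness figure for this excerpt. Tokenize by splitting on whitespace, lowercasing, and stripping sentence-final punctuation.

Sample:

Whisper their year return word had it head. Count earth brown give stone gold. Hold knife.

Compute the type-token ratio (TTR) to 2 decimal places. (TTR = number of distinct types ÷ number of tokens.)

1.00

N = 16 tokens, V = 16 types.
TTR = V / N = 16 / 16 = 1.00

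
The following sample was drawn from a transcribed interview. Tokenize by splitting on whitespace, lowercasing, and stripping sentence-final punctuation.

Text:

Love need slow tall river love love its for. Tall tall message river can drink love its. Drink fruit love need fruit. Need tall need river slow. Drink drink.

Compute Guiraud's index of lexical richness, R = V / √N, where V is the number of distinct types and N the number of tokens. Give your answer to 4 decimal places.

N = 29, V = 11.
√N = 5.385165
R = 11 / 5.385165 = 2.0426

2.0426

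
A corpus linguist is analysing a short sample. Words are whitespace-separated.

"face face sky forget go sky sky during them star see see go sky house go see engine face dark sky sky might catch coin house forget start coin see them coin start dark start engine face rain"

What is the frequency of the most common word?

Frequencies: sky:6, face:4, see:4, go:3, coin:3, start:3, forget:2, them:2, house:2, engine:2, dark:2, during:1, star:1, might:1, catch:1, rain:1
Most common: 'sky' with frequency 6.

6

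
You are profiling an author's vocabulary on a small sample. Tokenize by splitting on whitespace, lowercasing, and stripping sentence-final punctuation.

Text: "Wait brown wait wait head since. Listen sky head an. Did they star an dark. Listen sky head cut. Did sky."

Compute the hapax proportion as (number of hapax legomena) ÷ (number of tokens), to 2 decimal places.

Frequencies: wait:3, head:3, sky:3, listen:2, an:2, did:2, brown:1, since:1, they:1, star:1, dark:1, cut:1
Hapax count = 6; token count = 21.
Ratio = 6 / 21 = 0.29

0.29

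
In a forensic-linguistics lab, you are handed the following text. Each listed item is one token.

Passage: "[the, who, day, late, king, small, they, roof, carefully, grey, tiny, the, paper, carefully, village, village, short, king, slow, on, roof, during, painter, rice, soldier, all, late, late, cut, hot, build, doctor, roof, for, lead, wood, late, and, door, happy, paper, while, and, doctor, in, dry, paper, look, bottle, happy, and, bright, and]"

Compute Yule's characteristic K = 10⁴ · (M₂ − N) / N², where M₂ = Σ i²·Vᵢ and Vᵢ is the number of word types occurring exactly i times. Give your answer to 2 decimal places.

Frequencies: late:4, and:4, roof:3, paper:3, the:2, king:2, carefully:2, village:2, doctor:2, happy:2, who:1, day:1, small:1, they:1, grey:1, tiny:1, short:1, slow:1, on:1, during:1, … (17 more, each freq 1)
N = 53. Frequency spectrum: V_1=27, V_2=6, V_3=2, V_4=2
M₂ = 1²·27 + 2²·6 + 3²·2 + 4²·2 = 101
K = 10000 × (101 − 53) / 53² = 170.88

170.88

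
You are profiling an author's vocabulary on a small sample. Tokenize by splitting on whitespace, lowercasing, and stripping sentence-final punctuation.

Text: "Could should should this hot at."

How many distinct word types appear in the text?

5

Distinct types: {at, could, hot, should, this}
V = 5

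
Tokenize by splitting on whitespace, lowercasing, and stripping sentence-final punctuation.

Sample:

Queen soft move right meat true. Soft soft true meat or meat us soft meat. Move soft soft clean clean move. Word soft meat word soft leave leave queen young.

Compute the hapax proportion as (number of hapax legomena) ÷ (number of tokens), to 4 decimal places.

0.1333

Frequencies: soft:8, meat:5, move:3, queen:2, true:2, clean:2, word:2, leave:2, right:1, or:1, us:1, young:1
Hapax count = 4; token count = 30.
Ratio = 4 / 30 = 0.1333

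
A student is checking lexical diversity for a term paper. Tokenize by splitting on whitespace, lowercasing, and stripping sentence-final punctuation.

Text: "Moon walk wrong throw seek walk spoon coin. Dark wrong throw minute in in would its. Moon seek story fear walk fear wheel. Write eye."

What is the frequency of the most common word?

3

Frequencies: walk:3, moon:2, wrong:2, throw:2, seek:2, in:2, fear:2, spoon:1, coin:1, dark:1, minute:1, would:1, its:1, story:1, wheel:1, write:1, eye:1
Most common: 'walk' with frequency 3.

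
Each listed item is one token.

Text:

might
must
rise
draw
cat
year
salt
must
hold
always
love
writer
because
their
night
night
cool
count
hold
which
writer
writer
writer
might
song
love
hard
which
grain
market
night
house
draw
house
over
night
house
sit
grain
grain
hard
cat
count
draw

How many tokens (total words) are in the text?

Tokens: might, must, rise, draw, cat, year, salt, must, hold, always, love, writer, because, their, night, night, cool, count, hold, which, writer, writer, writer, might, song, love, hard, which, grain, market, night, house, draw, house, over, night, house, sit, grain, grain, hard, cat, count, draw
N = 44

44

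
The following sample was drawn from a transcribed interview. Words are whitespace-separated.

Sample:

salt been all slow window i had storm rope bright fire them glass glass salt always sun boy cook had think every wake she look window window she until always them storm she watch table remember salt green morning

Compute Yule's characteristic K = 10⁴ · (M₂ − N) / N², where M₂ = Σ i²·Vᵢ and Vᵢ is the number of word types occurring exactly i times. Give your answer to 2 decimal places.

Frequencies: salt:3, window:3, she:3, had:2, storm:2, them:2, glass:2, always:2, been:1, all:1, slow:1, i:1, rope:1, bright:1, fire:1, sun:1, boy:1, cook:1, think:1, every:1, … (8 more, each freq 1)
N = 39. Frequency spectrum: V_1=20, V_2=5, V_3=3
M₂ = 1²·20 + 2²·5 + 3²·3 = 67
K = 10000 × (67 − 39) / 39² = 184.09

184.09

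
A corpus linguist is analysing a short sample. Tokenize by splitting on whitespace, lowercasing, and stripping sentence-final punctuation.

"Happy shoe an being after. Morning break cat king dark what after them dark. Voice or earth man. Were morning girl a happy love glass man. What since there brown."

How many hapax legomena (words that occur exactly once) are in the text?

18

Frequencies: happy:2, after:2, morning:2, dark:2, what:2, man:2, shoe:1, an:1, being:1, break:1, cat:1, king:1, them:1, voice:1, or:1, earth:1, were:1, girl:1, a:1, love:1, … (4 more, each freq 1)
Hapax (freq=1): a, an, being, break, brown, cat, earth, girl, glass, king, love, or, shoe, since, them, there, voice, were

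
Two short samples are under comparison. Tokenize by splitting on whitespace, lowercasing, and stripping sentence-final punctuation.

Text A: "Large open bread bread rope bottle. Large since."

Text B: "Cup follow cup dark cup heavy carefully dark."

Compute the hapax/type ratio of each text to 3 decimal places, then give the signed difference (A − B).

0.067

A: hapax=4, V=6, ratio=0.667
B: hapax=3, V=5, ratio=0.600
Difference = 0.667 − 0.600 = 0.067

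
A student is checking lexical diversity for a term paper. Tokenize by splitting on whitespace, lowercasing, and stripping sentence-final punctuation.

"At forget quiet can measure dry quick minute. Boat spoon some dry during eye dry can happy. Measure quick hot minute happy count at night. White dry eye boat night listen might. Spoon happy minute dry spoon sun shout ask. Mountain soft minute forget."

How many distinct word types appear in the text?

Distinct types: {ask, at, boat, can, count, dry, during, eye, forget, happy, hot, listen, measure, might, minute, mountain, night, quick, quiet, shout, soft, some, spoon, sun, white}
V = 25

25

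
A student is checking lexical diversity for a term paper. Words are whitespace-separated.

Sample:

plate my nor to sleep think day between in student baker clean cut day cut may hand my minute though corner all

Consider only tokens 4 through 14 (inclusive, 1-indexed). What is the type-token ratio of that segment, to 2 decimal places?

Segment tokens 4–14: to, sleep, think, day, between, in, student, baker, clean, cut, day
Segment N = 11, segment V = 10.
TTR = 10 / 11 = 0.91

0.91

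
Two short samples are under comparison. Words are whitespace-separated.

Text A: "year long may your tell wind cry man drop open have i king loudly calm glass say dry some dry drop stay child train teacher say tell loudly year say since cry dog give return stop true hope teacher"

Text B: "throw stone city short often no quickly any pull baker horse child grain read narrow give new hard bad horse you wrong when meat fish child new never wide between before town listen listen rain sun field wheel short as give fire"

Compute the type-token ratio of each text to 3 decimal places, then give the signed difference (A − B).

TTR(A) = 30/39 = 0.769
TTR(B) = 36/42 = 0.857
Difference = 0.769 − 0.857 = -0.088

-0.088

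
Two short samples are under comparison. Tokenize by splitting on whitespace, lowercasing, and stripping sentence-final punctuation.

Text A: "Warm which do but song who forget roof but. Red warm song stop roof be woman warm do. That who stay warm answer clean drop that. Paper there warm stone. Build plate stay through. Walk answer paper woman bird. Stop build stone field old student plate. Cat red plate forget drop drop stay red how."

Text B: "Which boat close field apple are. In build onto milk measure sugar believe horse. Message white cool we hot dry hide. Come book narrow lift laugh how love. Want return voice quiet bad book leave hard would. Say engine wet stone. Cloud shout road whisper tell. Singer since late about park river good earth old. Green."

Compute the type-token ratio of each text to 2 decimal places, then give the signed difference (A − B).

-0.43

TTR(A) = 30/55 = 0.55
TTR(B) = 55/56 = 0.98
Difference = 0.55 − 0.98 = -0.43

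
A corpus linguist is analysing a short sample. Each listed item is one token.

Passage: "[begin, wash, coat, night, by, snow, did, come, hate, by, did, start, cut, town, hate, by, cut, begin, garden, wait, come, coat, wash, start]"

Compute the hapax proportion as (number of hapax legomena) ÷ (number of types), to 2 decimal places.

0.36

Frequencies: by:3, begin:2, wash:2, coat:2, did:2, come:2, hate:2, start:2, cut:2, night:1, snow:1, town:1, garden:1, wait:1
Hapax count = 5; type count = 14.
Ratio = 5 / 14 = 0.36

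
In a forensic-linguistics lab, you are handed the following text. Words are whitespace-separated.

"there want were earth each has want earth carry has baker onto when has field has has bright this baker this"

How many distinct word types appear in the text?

Distinct types: {baker, bright, carry, each, earth, field, has, onto, there, this, want, were, when}
V = 13

13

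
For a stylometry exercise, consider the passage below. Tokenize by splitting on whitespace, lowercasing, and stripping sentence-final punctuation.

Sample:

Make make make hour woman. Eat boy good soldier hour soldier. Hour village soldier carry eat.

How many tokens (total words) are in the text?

16

Tokens: make, make, make, hour, woman, eat, boy, good, soldier, hour, soldier, hour, village, soldier, carry, eat
N = 16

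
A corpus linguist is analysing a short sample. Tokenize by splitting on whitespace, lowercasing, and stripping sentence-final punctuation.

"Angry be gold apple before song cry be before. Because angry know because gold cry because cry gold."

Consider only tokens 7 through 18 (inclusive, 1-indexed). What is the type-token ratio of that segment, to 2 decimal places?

0.58

Segment tokens 7–18: cry, be, before, because, angry, know, because, gold, cry, because, cry, gold
Segment N = 12, segment V = 7.
TTR = 7 / 12 = 0.58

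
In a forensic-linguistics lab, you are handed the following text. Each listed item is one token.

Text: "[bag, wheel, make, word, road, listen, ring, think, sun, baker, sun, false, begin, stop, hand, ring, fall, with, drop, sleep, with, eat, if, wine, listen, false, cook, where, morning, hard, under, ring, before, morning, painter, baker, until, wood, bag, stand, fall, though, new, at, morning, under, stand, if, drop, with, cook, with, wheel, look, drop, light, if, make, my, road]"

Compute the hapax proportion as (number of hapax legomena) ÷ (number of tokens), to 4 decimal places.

0.3333

Frequencies: with:4, ring:3, drop:3, if:3, morning:3, bag:2, wheel:2, make:2, road:2, listen:2, sun:2, baker:2, false:2, fall:2, cook:2, under:2, stand:2, word:1, think:1, begin:1, … (17 more, each freq 1)
Hapax count = 20; token count = 60.
Ratio = 20 / 60 = 0.3333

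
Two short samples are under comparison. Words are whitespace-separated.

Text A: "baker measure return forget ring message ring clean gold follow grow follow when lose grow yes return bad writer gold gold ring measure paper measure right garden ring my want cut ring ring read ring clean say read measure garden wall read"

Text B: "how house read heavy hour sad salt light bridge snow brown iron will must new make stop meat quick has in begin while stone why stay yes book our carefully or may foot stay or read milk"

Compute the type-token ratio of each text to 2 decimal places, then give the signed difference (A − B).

-0.35

TTR(A) = 24/42 = 0.57
TTR(B) = 34/37 = 0.92
Difference = 0.57 − 0.92 = -0.35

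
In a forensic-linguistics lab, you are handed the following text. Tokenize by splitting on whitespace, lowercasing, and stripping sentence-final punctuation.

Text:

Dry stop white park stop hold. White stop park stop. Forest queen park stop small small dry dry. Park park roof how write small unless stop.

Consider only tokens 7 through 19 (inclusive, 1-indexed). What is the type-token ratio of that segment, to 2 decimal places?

Segment tokens 7–19: white, stop, park, stop, forest, queen, park, stop, small, small, dry, dry, park
Segment N = 13, segment V = 7.
TTR = 7 / 13 = 0.54

0.54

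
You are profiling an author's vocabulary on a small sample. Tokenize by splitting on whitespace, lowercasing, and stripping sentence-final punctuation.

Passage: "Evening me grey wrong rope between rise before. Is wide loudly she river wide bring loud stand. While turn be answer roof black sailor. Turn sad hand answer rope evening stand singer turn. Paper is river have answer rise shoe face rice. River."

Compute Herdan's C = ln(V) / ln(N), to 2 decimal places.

N = 43, V = 31.
ln(V) = 3.433987, ln(N) = 3.761200
C = 3.433987 / 3.761200 = 0.91

0.91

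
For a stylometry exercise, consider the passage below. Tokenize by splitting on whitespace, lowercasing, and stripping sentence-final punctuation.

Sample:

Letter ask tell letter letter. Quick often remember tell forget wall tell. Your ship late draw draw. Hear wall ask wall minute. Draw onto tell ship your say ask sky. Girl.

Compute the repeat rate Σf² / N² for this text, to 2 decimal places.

0.07

Frequencies: tell:4, letter:3, ask:3, wall:3, draw:3, your:2, ship:2, quick:1, often:1, remember:1, forget:1, late:1, hear:1, minute:1, onto:1, say:1, sky:1, girl:1
Σf² = 71; N² = 961
Repeat rate = 71 / 961 = 0.07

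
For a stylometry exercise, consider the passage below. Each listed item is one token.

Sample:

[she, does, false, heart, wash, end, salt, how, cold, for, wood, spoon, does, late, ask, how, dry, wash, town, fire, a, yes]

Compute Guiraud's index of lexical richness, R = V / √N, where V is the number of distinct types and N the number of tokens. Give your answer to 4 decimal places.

N = 22, V = 19.
√N = 4.690416
R = 19 / 4.690416 = 4.0508

4.0508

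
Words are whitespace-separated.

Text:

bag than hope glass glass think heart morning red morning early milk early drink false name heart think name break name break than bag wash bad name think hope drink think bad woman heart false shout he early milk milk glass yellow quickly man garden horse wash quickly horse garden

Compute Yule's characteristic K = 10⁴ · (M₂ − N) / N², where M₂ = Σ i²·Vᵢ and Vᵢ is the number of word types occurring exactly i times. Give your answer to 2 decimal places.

Frequencies: think:4, name:4, glass:3, heart:3, early:3, milk:3, bag:2, than:2, hope:2, morning:2, drink:2, false:2, break:2, wash:2, bad:2, quickly:2, garden:2, horse:2, red:1, woman:1, … (4 more, each freq 1)
N = 50. Frequency spectrum: V_1=6, V_2=12, V_3=4, V_4=2
M₂ = 1²·6 + 2²·12 + 3²·4 + 4²·2 = 122
K = 10000 × (122 − 50) / 50² = 288.00

288.00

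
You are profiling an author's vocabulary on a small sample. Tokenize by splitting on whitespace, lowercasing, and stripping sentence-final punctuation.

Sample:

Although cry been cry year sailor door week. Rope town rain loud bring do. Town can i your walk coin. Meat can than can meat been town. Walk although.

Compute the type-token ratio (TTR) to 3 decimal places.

0.690

N = 29 tokens, V = 20 types.
TTR = V / N = 20 / 29 = 0.690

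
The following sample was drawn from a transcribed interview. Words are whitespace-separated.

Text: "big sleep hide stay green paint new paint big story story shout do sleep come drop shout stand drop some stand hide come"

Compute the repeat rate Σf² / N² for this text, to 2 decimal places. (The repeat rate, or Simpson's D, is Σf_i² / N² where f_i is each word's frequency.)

Frequencies: big:2, sleep:2, hide:2, paint:2, story:2, shout:2, come:2, drop:2, stand:2, stay:1, green:1, new:1, do:1, some:1
Σf² = 41; N² = 529
Repeat rate = 41 / 529 = 0.08

0.08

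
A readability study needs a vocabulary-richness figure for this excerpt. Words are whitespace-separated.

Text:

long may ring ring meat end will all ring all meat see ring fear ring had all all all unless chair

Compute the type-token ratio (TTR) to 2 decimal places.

0.57

N = 21 tokens, V = 12 types.
TTR = V / N = 12 / 21 = 0.57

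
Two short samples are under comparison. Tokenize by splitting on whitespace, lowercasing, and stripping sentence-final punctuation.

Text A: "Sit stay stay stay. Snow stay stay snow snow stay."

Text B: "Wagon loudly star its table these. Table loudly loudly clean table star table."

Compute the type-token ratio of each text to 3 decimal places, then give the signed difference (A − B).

TTR(A) = 3/10 = 0.300
TTR(B) = 7/13 = 0.538
Difference = 0.300 − 0.538 = -0.238

-0.238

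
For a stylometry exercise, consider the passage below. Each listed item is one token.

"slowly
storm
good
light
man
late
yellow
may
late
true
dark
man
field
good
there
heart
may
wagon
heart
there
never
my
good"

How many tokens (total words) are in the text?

23

Tokens: slowly, storm, good, light, man, late, yellow, may, late, true, dark, man, field, good, there, heart, may, wagon, heart, there, never, my, good
N = 23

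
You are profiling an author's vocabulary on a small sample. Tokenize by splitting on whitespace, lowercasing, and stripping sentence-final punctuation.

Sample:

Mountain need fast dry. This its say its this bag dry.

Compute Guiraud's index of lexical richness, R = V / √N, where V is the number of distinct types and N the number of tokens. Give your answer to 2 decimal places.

2.41

N = 11, V = 8.
√N = 3.316625
R = 8 / 3.316625 = 2.41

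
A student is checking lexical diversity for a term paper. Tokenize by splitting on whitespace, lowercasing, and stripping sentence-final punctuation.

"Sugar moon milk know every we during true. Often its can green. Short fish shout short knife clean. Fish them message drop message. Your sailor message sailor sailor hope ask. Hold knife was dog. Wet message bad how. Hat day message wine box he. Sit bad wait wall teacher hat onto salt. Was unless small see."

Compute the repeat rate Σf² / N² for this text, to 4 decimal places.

0.0300

Frequencies: message:5, sailor:3, short:2, fish:2, knife:2, was:2, bad:2, hat:2, sugar:1, moon:1, milk:1, know:1, every:1, we:1, during:1, true:1, often:1, its:1, can:1, green:1, … (24 more, each freq 1)
Σf² = 94; N² = 3136
Repeat rate = 94 / 3136 = 0.0300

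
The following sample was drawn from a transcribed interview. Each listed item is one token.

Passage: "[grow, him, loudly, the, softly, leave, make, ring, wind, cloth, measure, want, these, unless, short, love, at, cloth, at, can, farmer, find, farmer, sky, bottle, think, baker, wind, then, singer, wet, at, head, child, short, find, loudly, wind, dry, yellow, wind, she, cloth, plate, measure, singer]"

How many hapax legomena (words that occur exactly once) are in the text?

24

Frequencies: wind:4, cloth:3, at:3, loudly:2, measure:2, short:2, farmer:2, find:2, singer:2, grow:1, him:1, the:1, softly:1, leave:1, make:1, ring:1, want:1, these:1, unless:1, love:1, … (13 more, each freq 1)
Hapax (freq=1): baker, bottle, can, child, dry, grow, head, him, leave, love, make, plate, ring, she, sky, softly, the, then, these, think, unless, want, wet, yellow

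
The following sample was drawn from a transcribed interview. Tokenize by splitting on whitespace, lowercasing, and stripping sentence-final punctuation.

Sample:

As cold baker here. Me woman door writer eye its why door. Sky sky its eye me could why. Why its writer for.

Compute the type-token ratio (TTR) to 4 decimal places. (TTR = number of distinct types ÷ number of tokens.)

N = 23 tokens, V = 14 types.
TTR = V / N = 14 / 23 = 0.6087

0.6087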